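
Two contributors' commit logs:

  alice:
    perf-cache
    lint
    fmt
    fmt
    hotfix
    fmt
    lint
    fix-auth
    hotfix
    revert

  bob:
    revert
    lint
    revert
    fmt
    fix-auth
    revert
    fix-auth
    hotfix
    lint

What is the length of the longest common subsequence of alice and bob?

Taking lint (alice #2, bob #2), then fmt (alice #3, bob #4), then hotfix (alice #5, bob #8), then lint (alice #7, bob #9) gives a common subsequence of length 4, and the DP table's final entry dp[10][9] is also 4, so no common subsequence is longer.

4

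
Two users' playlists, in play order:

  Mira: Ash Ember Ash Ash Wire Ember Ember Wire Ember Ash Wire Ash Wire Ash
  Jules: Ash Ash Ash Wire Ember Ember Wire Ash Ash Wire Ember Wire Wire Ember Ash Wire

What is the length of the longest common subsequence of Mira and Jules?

Pick Ash [1,1], then Ash [3,2], then Ash [4,3], then Wire [5,4], then Ember [6,5], then Ember [7,6], then Wire [8,10], then Ember [9,11], then Wire [11,13], then Ash [12,15], then Wire [13,16]; all 11 songs appear in both, in order. dp[14][16] = 11 confirms this is the maximum.

11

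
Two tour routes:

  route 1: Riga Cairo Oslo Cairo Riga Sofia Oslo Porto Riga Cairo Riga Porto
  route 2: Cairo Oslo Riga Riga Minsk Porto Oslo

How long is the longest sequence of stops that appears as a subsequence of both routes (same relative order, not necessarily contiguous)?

One common subsequence of length 5: Cairo at route 1[2]=route 2[1], Oslo at route 1[3]=route 2[2], Riga at route 1[5]=route 2[3], Riga at route 1[9]=route 2[4], Porto at route 1[12]=route 2[6]. dp[12][7] = 5 confirms this is the maximum.

5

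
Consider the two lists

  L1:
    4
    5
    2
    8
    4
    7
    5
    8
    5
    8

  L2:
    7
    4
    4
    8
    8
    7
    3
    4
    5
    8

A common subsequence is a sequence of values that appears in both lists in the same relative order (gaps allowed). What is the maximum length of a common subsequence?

Let dp[i][j] be the LCS length of the first i values of L1 and the first j values of L2. dp[i][j] = dp[i-1][j-1]+1 when the i-th and j-th values match, else max(dp[i-1][j], dp[i][j-1]).
    ·  7  4  4  8  8  7  3  4  5  8
 ·  0  0  0  0  0  0  0  0  0  0  0
 4  0  0  1  1  1  1  1  1  1  1  1
 5  0  0  1  1  1  1  1  1  1  2  2
 2  0  0  1  1  1  1  1  1  1  2  2
 8  0  0  1  1  2  2  2  2  2  2  3
 4  0  0  1  2  2  2  2  2  3  3  3
 7  0  1  1  2  2  2  3  3  3  3  3
 5  0  1  1  2  2  2  3  3  3  4  4
 8  0  1  1  2  3  3  3  3  3  4  5
 5  0  1  1  2  3  3  3  3  3  4  5
 8  0  1  1  2  3  4  4  4  4  4  5
dp[10][10] = 5. One LCS (by backtracking along matches): 4, 8, 4, 5, 8.

5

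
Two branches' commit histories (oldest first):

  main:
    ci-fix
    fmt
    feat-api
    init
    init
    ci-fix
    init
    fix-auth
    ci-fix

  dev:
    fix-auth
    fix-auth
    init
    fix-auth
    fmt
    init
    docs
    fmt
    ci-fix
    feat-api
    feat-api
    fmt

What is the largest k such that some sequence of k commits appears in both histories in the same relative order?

3

Match fmt (main #2, dev #5), init (main #4, dev #6), ci-fix (main #6, dev #9) — 3 commits in the same relative order in both. Since dp[9][12] = 3, nothing longer is possible.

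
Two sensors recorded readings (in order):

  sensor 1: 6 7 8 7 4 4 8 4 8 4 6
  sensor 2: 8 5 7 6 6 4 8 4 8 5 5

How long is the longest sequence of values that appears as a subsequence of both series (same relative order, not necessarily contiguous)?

6

Match 8 (sensor 1 #3, sensor 2 #1), 7 (sensor 1 #4, sensor 2 #3), 4 (sensor 1 #6, sensor 2 #6), 8 (sensor 1 #7, sensor 2 #7), 4 (sensor 1 #8, sensor 2 #8), 8 (sensor 1 #9, sensor 2 #9) — 6 values in the same relative order in both, and the DP table's final entry dp[11][11] is also 6, so no common subsequence is longer.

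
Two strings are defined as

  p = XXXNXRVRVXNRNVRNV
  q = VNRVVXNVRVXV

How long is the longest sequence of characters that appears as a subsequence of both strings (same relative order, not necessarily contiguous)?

Match N at p[4]=q[2], then R at p[6]=q[3], then V at p[7]=q[4], then V at p[9]=q[5], then X at p[10]=q[6], then N at p[11]=q[7], then R at p[12]=q[9], then V at p[14]=q[10], then V at p[17]=q[12] — 9 characters in the same relative order in both. Since dp[17][12] = 9, nothing longer is possible.

9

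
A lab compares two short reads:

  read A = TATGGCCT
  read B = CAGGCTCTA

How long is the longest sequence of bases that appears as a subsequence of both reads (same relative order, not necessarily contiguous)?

Taking A [2,2], G [4,3], G [5,4], C [6,5], C [7,7], T [8,8] gives a common subsequence of length 6. dp[8][9] = 6 confirms this is the maximum.

6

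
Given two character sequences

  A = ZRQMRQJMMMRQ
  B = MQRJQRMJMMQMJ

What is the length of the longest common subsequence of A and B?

One common subsequence of length 7: R at A[2]=B[3]; then Q at A[3]=B[5]; then M at A[4]=B[7]; then J at A[7]=B[8]; then M at A[8]=B[9]; then M at A[9]=B[10]; then M at A[10]=B[12]. dp[12][13] = 7 confirms this is the maximum.

7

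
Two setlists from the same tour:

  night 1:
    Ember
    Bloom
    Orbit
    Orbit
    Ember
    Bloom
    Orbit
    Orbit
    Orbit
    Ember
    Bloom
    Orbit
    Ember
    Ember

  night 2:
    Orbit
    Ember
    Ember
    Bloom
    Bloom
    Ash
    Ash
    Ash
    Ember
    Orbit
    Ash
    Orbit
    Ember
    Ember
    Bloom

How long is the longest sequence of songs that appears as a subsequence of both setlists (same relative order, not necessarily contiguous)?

Match Ember [1,3], Bloom [2,5], Orbit [3,10], Orbit [4,12], Ember [5,13], Ember [10,14], Bloom [11,15] — 7 songs in the same relative order in both. Since dp[14][15] = 7, nothing longer is possible.

7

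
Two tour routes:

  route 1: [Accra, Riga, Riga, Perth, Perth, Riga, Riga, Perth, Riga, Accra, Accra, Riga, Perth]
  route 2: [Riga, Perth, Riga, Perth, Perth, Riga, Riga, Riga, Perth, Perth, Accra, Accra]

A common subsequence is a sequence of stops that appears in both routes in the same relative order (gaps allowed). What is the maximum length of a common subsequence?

9

Match Riga at route 1[2]=route 2[1] → Riga at route 1[3]=route 2[3] → Perth at route 1[4]=route 2[4] → Perth at route 1[5]=route 2[5] → Riga at route 1[6]=route 2[7] → Riga at route 1[7]=route 2[8] → Perth at route 1[8]=route 2[10] → Accra at route 1[10]=route 2[11] → Accra at route 1[11]=route 2[12] — 9 stops in the same relative order in both. Since dp[13][12] = 9, nothing longer is possible.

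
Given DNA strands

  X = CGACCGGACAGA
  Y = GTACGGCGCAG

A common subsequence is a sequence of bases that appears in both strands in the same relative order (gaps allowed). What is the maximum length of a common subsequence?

Pick G at X[2]=Y[1], A at X[3]=Y[3], C at X[4]=Y[4], C at X[5]=Y[7], G at X[7]=Y[8], C at X[9]=Y[9], A at X[10]=Y[10], G at X[11]=Y[11]; all 8 bases appear in both, in order, and the DP table's final entry dp[12][11] is also 8, so no common subsequence is longer.

8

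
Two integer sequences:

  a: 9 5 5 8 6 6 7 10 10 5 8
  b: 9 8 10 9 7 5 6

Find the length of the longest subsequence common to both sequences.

4

Match 9 [1,1]; then 8 [4,2]; then 7 [7,5]; then 5 [10,6] — 4 values in the same relative order in both, and the DP table's final entry dp[11][7] is also 4, so no common subsequence is longer.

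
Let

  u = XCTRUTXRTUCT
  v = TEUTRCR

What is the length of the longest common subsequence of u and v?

One common subsequence of length 5: T at u[3]=v[1]; then U at u[5]=v[3]; then T at u[6]=v[4]; then R at u[8]=v[5]; then C at u[11]=v[6]. dp[12][7] = 5 confirms this is the maximum.

5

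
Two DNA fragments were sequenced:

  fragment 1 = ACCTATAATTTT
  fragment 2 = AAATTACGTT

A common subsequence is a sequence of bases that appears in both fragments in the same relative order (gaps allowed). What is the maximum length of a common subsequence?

Match A (fragment 1 #5, fragment 2 #1), then A (fragment 1 #7, fragment 2 #2), then A (fragment 1 #8, fragment 2 #3), then T (fragment 1 #9, fragment 2 #4), then T (fragment 1 #10, fragment 2 #5), then T (fragment 1 #11, fragment 2 #9), then T (fragment 1 #12, fragment 2 #10) — 7 bases in the same relative order in both, and the DP table's final entry dp[12][10] is also 7, so no common subsequence is longer.

7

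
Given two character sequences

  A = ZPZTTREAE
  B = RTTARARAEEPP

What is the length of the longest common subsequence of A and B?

5

One common subsequence of length 5: T (A #4, B #2); then T (A #5, B #3); then R (A #6, B #7); then E (A #7, B #9); then E (A #9, B #10). dp[9][12] = 5 confirms this is the maximum.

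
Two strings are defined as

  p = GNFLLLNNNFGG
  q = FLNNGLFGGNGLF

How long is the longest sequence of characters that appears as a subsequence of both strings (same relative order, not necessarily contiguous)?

7

Match F at p[3]=q[1], then L at p[6]=q[2], then N at p[7]=q[3], then N at p[8]=q[4], then F at p[10]=q[7], then G at p[11]=q[9], then G at p[12]=q[11] — 7 characters in the same relative order in both. dp[12][13] = 7 confirms this is the maximum.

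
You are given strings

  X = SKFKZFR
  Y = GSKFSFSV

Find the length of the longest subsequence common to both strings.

4

Match S at X[1]=Y[2] → K at X[2]=Y[3] → F at X[3]=Y[4] → F at X[6]=Y[6] — 4 characters in the same relative order in both. The LCS DP gives dp[7][8] = 4, so this is optimal.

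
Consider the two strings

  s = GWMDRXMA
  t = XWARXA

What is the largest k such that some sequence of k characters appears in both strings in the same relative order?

4

Match W at s[2]=t[2], then R at s[5]=t[4], then X at s[6]=t[5], then A at s[8]=t[6] — 4 characters in the same relative order in both. The LCS DP gives dp[8][6] = 4, so this is optimal.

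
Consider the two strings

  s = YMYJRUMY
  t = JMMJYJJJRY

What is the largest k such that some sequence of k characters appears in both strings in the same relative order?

5

Taking M (s #2, t #3), then Y (s #3, t #5), then J (s #4, t #8), then R (s #5, t #9), then Y (s #8, t #10) gives a common subsequence of length 5, and the DP table's final entry dp[8][10] is also 5, so no common subsequence is longer.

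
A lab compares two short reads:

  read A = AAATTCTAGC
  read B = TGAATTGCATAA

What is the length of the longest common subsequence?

Pick A at read A[2]=read B[3] → A at read A[3]=read B[4] → T at read A[4]=read B[5] → T at read A[5]=read B[6] → C at read A[6]=read B[8] → T at read A[7]=read B[10] → A at read A[8]=read B[12]; all 7 bases appear in both, in order, and the DP table's final entry dp[10][12] is also 7, so no common subsequence is longer.

7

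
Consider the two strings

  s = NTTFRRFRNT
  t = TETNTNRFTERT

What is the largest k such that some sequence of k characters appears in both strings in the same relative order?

Pick N at s[1]=t[4]; then T at s[2]=t[5]; then R at s[6]=t[7]; then F at s[7]=t[8]; then R at s[8]=t[11]; then T at s[10]=t[12]; all 6 characters appear in both, in order. The LCS DP gives dp[10][12] = 6, so this is optimal.

6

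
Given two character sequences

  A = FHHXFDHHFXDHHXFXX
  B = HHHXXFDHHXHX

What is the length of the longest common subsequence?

Pick H at A[2]=B[2]; then H at A[3]=B[3]; then X at A[4]=B[5]; then F at A[5]=B[6]; then D at A[6]=B[7]; then H at A[7]=B[8]; then H at A[8]=B[9]; then X at A[10]=B[10]; then H at A[13]=B[11]; then X at A[17]=B[12]; all 10 characters appear in both, in order. The LCS DP gives dp[17][12] = 10, so this is optimal.

10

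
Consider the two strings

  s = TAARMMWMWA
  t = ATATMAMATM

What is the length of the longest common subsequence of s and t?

5

Pick T at s[1]=t[2]; then A at s[2]=t[3]; then A at s[3]=t[6]; then M at s[5]=t[7]; then M at s[8]=t[10]; all 5 characters appear in both, in order. The LCS DP gives dp[10][10] = 5, so this is optimal.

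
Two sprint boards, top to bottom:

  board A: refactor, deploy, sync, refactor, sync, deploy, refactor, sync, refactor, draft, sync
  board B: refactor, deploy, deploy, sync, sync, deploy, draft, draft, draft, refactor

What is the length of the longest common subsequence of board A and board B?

6

Match refactor (board A #1, board B #1); then deploy (board A #2, board B #3); then sync (board A #3, board B #4); then sync (board A #5, board B #5); then deploy (board A #6, board B #6); then refactor (board A #9, board B #10) — 6 tasks in the same relative order in both. dp[11][10] = 6 confirms this is the maximum.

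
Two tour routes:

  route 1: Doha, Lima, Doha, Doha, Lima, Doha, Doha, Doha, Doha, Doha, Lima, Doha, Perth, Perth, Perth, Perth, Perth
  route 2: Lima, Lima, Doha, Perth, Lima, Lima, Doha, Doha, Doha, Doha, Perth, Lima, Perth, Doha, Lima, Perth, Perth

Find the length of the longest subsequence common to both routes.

One common subsequence of length 11: Doha [1,3], then Lima [2,5], then Lima [5,6], then Doha [6,7], then Doha [7,8], then Doha [8,9], then Doha [9,10], then Doha [10,14], then Lima [11,15], then Perth [16,16], then Perth [17,17]. dp[17][17] = 11 confirms this is the maximum.

11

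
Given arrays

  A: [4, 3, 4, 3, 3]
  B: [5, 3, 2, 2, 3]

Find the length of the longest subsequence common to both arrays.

Let dp[i][j] be the LCS length of the first i values of A and the first j values of B. dp[i][j] = dp[i-1][j-1]+1 when the i-th and j-th values match, else max(dp[i-1][j], dp[i][j-1]).
    ·  5  3  2  2  3
 ·  0  0  0  0  0  0
 4  0  0  0  0  0  0
 3  0  0  1  1  1  1
 4  0  0  1  1  1  1
 3  0  0  1  1  1  2
 3  0  0  1  1  1  2
dp[5][5] = 2. One LCS (by backtracking along matches): 3, 3.

2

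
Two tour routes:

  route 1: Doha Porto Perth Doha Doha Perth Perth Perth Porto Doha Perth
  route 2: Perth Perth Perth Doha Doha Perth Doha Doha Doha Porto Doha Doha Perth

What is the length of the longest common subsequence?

7

Taking Doha (route 1 #1, route 2 #5), Perth (route 1 #3, route 2 #6), Doha (route 1 #4, route 2 #8), Doha (route 1 #5, route 2 #9), Porto (route 1 #9, route 2 #10), Doha (route 1 #10, route 2 #12), Perth (route 1 #11, route 2 #13) gives a common subsequence of length 7. dp[11][13] = 7 confirms this is the maximum.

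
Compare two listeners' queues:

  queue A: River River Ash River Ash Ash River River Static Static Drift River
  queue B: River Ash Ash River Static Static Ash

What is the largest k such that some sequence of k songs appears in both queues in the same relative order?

Taking River (queue A #4, queue B #1), Ash (queue A #5, queue B #2), Ash (queue A #6, queue B #3), River (queue A #8, queue B #4), Static (queue A #9, queue B #5), Static (queue A #10, queue B #6) gives a common subsequence of length 6. Since dp[12][7] = 6, nothing longer is possible.

6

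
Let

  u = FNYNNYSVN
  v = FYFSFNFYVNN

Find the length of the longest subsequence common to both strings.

6

Taking F [1,1], Y [3,2], N [4,6], Y [6,8], V [8,9], N [9,11] gives a common subsequence of length 6. Since dp[9][11] = 6, nothing longer is possible.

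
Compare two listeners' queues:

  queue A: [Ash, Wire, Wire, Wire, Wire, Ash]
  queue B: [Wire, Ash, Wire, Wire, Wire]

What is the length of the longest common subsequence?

4

Match Ash at queue A[1]=queue B[2], Wire at queue A[3]=queue B[3], Wire at queue A[4]=queue B[4], Wire at queue A[5]=queue B[5] — 4 songs in the same relative order in both. dp[6][5] = 4 confirms this is the maximum.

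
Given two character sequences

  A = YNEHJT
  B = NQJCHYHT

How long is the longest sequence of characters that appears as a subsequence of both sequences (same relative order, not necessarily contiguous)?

3

Let dp[i][j] be the LCS length of the first i characters of A and the first j characters of B. dp[i][j] = dp[i-1][j-1]+1 when the i-th and j-th characters match, else max(dp[i-1][j], dp[i][j-1]).
    ·  N  Q  J  C  H  Y  H  T
 ·  0  0  0  0  0  0  0  0  0
 Y  0  0  0  0  0  0  1  1  1
 N  0  1  1  1  1  1  1  1  1
 E  0  1  1  1  1  1  1  1  1
 H  0  1  1  1  1  2  2  2  2
 J  0  1  1  2  2  2  2  2  2
 T  0  1  1  2  2  2  2  2  3
dp[6][8] = 3. One LCS (by backtracking along matches): YHT.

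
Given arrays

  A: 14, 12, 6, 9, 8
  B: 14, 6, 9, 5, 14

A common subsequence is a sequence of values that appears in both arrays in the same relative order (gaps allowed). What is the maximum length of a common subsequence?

3

Taking 14 [1,1]; then 6 [3,2]; then 9 [4,3] gives a common subsequence of length 3. The LCS DP gives dp[5][5] = 3, so this is optimal.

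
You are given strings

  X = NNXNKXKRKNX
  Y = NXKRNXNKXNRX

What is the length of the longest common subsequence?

Let dp[i][j] be the LCS length of the first i characters of X and the first j characters of Y. dp[i][j] = dp[i-1][j-1]+1 when the i-th and j-th characters match, else max(dp[i-1][j], dp[i][j-1]).
    ·  N  X  K  R  N  X  N  K  X  N  R  X
 ·  0  0  0  0  0  0  0  0  0  0  0  0  0
 N  0  1  1  1  1  1  1  1  1  1  1  1  1
 N  0  1  1  1  1  2  2  2  2  2  2  2  2
 X  0  1  2  2  2  2  3  3  3  3  3  3  3
 N  0  1  2  2  2  3  3  4  4  4  4  4  4
 K  0  1  2  3  3  3  3  4  5  5  5  5  5
 X  0  1  2  3  3  3  4  4  5  6  6  6  6
 K  0  1  2  3  3  3  4  4  5  6  6  6  6
 R  0  1  2  3  4  4  4  4  5  6  6  7  7
 K  0  1  2  3  4  4  4  4  5  6  6  7  7
 N  0  1  2  3  4  5  5  5  5  6  7  7  7
 X  0  1  2  3  4  5  6  6  6  6  7  7  8
dp[11][12] = 8. One LCS (by backtracking along matches): NNXNKXRX.

8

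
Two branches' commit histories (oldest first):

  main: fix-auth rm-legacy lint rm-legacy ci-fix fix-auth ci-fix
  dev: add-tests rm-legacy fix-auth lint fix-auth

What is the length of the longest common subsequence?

3

Match fix-auth at main[1]=dev[3] → lint at main[3]=dev[4] → fix-auth at main[6]=dev[5] — 3 commits in the same relative order in both. Since dp[7][5] = 3, nothing longer is possible.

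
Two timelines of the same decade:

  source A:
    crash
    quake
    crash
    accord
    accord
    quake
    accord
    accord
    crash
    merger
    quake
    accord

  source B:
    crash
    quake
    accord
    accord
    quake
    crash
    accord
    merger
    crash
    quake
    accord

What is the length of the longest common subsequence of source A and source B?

Match crash (source A #1, source B #1) → quake (source A #2, source B #2) → accord (source A #4, source B #3) → accord (source A #5, source B #4) → quake (source A #6, source B #5) → accord (source A #7, source B #7) → crash (source A #9, source B #9) → quake (source A #11, source B #10) → accord (source A #12, source B #11) — 9 events in the same relative order in both, and the DP table's final entry dp[12][11] is also 9, so no common subsequence is longer.

9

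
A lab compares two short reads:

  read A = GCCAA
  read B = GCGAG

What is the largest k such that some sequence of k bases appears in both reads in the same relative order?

Let dp[i][j] be the LCS length of the first i bases of read A and the first j bases of read B. dp[i][j] = dp[i-1][j-1]+1 when the i-th and j-th bases match, else max(dp[i-1][j], dp[i][j-1]).
    ·  G  C  G  A  G
 ·  0  0  0  0  0  0
 G  0  1  1  1  1  1
 C  0  1  2  2  2  2
 C  0  1  2  2  2  2
 A  0  1  2  2  3  3
 A  0  1  2  2  3  3
dp[5][5] = 3. One LCS (by backtracking along matches): GCA.

3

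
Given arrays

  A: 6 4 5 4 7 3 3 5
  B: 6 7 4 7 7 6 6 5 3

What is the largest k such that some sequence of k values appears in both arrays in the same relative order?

4

One common subsequence of length 4: 6 [1,1]; then 4 [2,3]; then 5 [3,8]; then 3 [7,9]. The LCS DP gives dp[8][9] = 4, so this is optimal.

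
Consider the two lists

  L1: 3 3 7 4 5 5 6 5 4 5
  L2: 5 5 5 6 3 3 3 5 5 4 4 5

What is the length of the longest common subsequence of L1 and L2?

Let dp[i][j] be the LCS length of the first i values of L1 and the first j values of L2. dp[i][j] = dp[i-1][j-1]+1 when the i-th and j-th values match, else max(dp[i-1][j], dp[i][j-1]).
    ·  5  5  5  6  3  3  3  5  5  4  4  5
 ·  0  0  0  0  0  0  0  0  0  0  0  0  0
 3  0  0  0  0  0  1  1  1  1  1  1  1  1
 3  0  0  0  0  0  1  2  2  2  2  2  2  2
 7  0  0  0  0  0  1  2  2  2  2  2  2  2
 4  0  0  0  0  0  1  2  2  2  2  3  3  3
 5  0  1  1  1  1  1  2  2  3  3  3  3  4
 5  0  1  2  2  2  2  2  2  3  4  4  4  4
 6  0  1  2  2  3  3  3  3  3  4  4  4  4
 5  0  1  2  3  3  3  3  3  4  4  4  4  5
 4  0  1  2  3  3  3  3  3  4  4  5  5  5
 5  0  1  2  3  3  3  3  3  4  5  5  5  6
dp[10][12] = 6. One LCS (by backtracking along matches): 3, 3, 5, 5, 4, 5.

6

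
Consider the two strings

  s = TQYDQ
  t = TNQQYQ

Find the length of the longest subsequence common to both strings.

Let dp[i][j] be the LCS length of the first i characters of s and the first j characters of t. dp[i][j] = dp[i-1][j-1]+1 when the i-th and j-th characters match, else max(dp[i-1][j], dp[i][j-1]).
    ·  T  N  Q  Q  Y  Q
 ·  0  0  0  0  0  0  0
 T  0  1  1  1  1  1  1
 Q  0  1  1  2  2  2  2
 Y  0  1  1  2  2  3  3
 D  0  1  1  2  2  3  3
 Q  0  1  1  2  3  3  4
dp[5][6] = 4. One LCS (by backtracking along matches): TQYQ.

4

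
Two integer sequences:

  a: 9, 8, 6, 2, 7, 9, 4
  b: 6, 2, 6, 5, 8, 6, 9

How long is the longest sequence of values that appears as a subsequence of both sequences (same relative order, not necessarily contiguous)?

3

Let dp[i][j] be the LCS length of the first i values of a and the first j values of b. dp[i][j] = dp[i-1][j-1]+1 when the i-th and j-th values match, else max(dp[i-1][j], dp[i][j-1]).
    ·  6  2  6  5  8  6  9
 ·  0  0  0  0  0  0  0  0
 9  0  0  0  0  0  0  0  1
 8  0  0  0  0  0  1  1  1
 6  0  1  1  1  1  1  2  2
 2  0  1  2  2  2  2  2  2
 7  0  1  2  2  2  2  2  2
 9  0  1  2  2  2  2  2  3
 4  0  1  2  2  2  2  2  3
dp[7][7] = 3. One LCS (by backtracking along matches): 8, 6, 9.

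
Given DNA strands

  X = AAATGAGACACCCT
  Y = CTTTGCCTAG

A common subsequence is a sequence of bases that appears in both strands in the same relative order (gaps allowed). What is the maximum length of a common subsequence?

5

Let dp[i][j] be the LCS length of the first i bases of X and the first j bases of Y. dp[i][j] = dp[i-1][j-1]+1 when the i-th and j-th bases match, else max(dp[i-1][j], dp[i][j-1]).
    ·  C  T  T  T  G  C  C  T  A  G
 ·  0  0  0  0  0  0  0  0  0  0  0
 A  0  0  0  0  0  0  0  0  0  1  1
 A  0  0  0  0  0  0  0  0  0  1  1
 A  0  0  0  0  0  0  0  0  0  1  1
 T  0  0  1  1  1  1  1  1  1  1  1
 G  0  0  1  1  1  2  2  2  2  2  2
 A  0  0  1  1  1  2  2  2  2  3  3
 G  0  0  1  1  1  2  2  2  2  3  4
 A  0  0  1  1  1  2  2  2  2  3  4
 C  0  1  1  1  1  2  3  3  3  3  4
 A  0  1  1  1  1  2  3  3  3  4  4
 C  0  1  1  1  1  2  3  4  4  4  4
 C  0  1  1  1  1  2  3  4  4  4  4
 C  0  1  1  1  1  2  3  4  4  4  4
 T  0  1  2  2  2  2  3  4  5  5  5
dp[14][10] = 5. One LCS (by backtracking along matches): TGCCT.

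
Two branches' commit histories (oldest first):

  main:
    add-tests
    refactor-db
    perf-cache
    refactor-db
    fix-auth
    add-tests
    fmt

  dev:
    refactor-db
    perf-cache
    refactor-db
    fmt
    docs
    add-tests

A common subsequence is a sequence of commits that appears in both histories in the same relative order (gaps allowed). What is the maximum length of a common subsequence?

4

Taking refactor-db (main #2, dev #1), perf-cache (main #3, dev #2), refactor-db (main #4, dev #3), add-tests (main #6, dev #6) gives a common subsequence of length 4. dp[7][6] = 4 confirms this is the maximum.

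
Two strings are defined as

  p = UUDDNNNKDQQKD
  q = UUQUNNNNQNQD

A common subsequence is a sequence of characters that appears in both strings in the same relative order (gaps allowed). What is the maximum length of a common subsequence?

8

Match U (p #1, q #2) → U (p #2, q #4) → N (p #5, q #6) → N (p #6, q #7) → N (p #7, q #8) → Q (p #10, q #9) → Q (p #11, q #11) → D (p #13, q #12) — 8 characters in the same relative order in both, and the DP table's final entry dp[13][12] is also 8, so no common subsequence is longer.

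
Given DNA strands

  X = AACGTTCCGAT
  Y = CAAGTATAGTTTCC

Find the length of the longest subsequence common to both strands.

One common subsequence of length 7: A (X #1, Y #6), A (X #2, Y #8), G (X #4, Y #9), T (X #5, Y #11), T (X #6, Y #12), C (X #7, Y #13), C (X #8, Y #14). dp[11][14] = 7 confirms this is the maximum.

7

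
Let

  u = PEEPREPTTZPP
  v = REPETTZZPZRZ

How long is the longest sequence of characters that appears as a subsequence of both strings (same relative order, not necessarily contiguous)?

7

Pick E (u #3, v #2), P (u #4, v #3), E (u #6, v #4), T (u #8, v #5), T (u #9, v #6), Z (u #10, v #8), P (u #11, v #9); all 7 characters appear in both, in order. dp[12][12] = 7 confirms this is the maximum.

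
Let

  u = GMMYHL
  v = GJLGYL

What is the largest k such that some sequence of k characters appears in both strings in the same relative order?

3

One common subsequence of length 3: G (u #1, v #4), Y (u #4, v #5), L (u #6, v #6). The LCS DP gives dp[6][6] = 3, so this is optimal.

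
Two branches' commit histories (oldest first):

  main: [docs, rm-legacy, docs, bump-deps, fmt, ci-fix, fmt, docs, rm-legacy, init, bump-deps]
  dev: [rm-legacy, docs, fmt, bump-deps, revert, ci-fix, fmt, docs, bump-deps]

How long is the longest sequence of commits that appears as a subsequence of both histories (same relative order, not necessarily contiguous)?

7

Match rm-legacy (main #2, dev #1) → docs (main #3, dev #2) → bump-deps (main #4, dev #4) → ci-fix (main #6, dev #6) → fmt (main #7, dev #7) → docs (main #8, dev #8) → bump-deps (main #11, dev #9) — 7 commits in the same relative order in both. dp[11][9] = 7 confirms this is the maximum.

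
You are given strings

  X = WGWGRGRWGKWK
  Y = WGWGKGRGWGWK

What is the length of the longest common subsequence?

10

One common subsequence of length 10: W (X #1, Y #1), then G (X #2, Y #2), then W (X #3, Y #3), then G (X #4, Y #6), then R (X #5, Y #7), then G (X #6, Y #8), then W (X #8, Y #9), then G (X #9, Y #10), then W (X #11, Y #11), then K (X #12, Y #12). dp[12][12] = 10 confirms this is the maximum.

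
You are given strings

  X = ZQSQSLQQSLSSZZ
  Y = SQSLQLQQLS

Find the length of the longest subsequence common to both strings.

8

Pick Q [2,2], S [3,3], Q [4,5], L [6,6], Q [7,7], Q [8,8], L [10,9], S [12,10]; all 8 characters appear in both, in order, and the DP table's final entry dp[14][10] is also 8, so no common subsequence is longer.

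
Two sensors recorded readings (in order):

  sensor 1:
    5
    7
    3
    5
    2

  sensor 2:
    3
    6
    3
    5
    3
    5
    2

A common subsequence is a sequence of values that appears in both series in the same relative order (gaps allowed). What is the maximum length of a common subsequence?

4

Taking 5 (sensor 1 #1, sensor 2 #4), 3 (sensor 1 #3, sensor 2 #5), 5 (sensor 1 #4, sensor 2 #6), 2 (sensor 1 #5, sensor 2 #7) gives a common subsequence of length 4. The LCS DP gives dp[5][7] = 4, so this is optimal.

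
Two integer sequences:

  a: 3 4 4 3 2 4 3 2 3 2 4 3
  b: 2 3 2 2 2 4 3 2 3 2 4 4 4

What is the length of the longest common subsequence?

8

Pick 3 [1,2], then 2 [5,5], then 4 [6,6], then 3 [7,7], then 2 [8,8], then 3 [9,9], then 2 [10,10], then 4 [11,13]; all 8 values appear in both, in order. dp[12][13] = 8 confirms this is the maximum.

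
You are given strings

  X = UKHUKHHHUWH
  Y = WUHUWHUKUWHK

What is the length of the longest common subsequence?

7

Let dp[i][j] be the LCS length of the first i characters of X and the first j characters of Y. dp[i][j] = dp[i-1][j-1]+1 when the i-th and j-th characters match, else max(dp[i-1][j], dp[i][j-1]).
    ·  W  U  H  U  W  H  U  K  U  W  H  K
 ·  0  0  0  0  0  0  0  0  0  0  0  0  0
 U  0  0  1  1  1  1  1  1  1  1  1  1  1
 K  0  0  1  1  1  1  1  1  2  2  2  2  2
 H  0  0  1  2  2  2  2  2  2  2  2  3  3
 U  0  0  1  2  3  3  3  3  3  3  3  3  3
 K  0  0  1  2  3  3  3  3  4  4  4  4  4
 H  0  0  1  2  3  3  4  4  4  4  4  5  5
 H  0  0  1  2  3  3  4  4  4  4  4  5  5
 H  0  0  1  2  3  3  4  4  4  4  4  5  5
 U  0  0  1  2  3  3  4  5  5  5  5  5  5
 W  0  1  1  2  3  4  4  5  5  5  6  6  6
 H  0  1  1  2  3  4  5  5  5  5  6  7  7
dp[11][12] = 7. One LCS (by backtracking along matches): UHUKUWH.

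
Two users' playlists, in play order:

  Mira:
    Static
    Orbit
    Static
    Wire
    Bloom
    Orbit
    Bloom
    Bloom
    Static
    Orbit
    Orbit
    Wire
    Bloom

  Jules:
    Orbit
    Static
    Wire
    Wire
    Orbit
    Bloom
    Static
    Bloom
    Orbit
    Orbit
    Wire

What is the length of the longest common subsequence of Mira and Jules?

Taking Orbit at Mira[2]=Jules[1]; then Static at Mira[3]=Jules[2]; then Wire at Mira[4]=Jules[4]; then Orbit at Mira[6]=Jules[5]; then Bloom at Mira[7]=Jules[6]; then Bloom at Mira[8]=Jules[8]; then Orbit at Mira[10]=Jules[9]; then Orbit at Mira[11]=Jules[10]; then Wire at Mira[12]=Jules[11] gives a common subsequence of length 9, and the DP table's final entry dp[13][11] is also 9, so no common subsequence is longer.

9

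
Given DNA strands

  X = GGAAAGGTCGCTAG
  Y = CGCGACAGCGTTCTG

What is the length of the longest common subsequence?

10

Taking G at X[1]=Y[2] → G at X[2]=Y[4] → A at X[3]=Y[5] → A at X[5]=Y[7] → G at X[6]=Y[8] → G at X[7]=Y[10] → T at X[8]=Y[12] → C at X[11]=Y[13] → T at X[12]=Y[14] → G at X[14]=Y[15] gives a common subsequence of length 10. dp[14][15] = 10 confirms this is the maximum.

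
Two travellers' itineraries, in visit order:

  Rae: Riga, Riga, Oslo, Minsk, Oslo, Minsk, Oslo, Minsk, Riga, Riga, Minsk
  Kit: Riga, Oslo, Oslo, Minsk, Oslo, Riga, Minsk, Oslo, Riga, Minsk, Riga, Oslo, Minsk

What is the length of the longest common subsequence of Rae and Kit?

9

One common subsequence of length 9: Riga (Rae #1, Kit #1), then Oslo (Rae #3, Kit #3), then Minsk (Rae #4, Kit #4), then Oslo (Rae #5, Kit #5), then Minsk (Rae #6, Kit #7), then Oslo (Rae #7, Kit #8), then Minsk (Rae #8, Kit #10), then Riga (Rae #9, Kit #11), then Minsk (Rae #11, Kit #13). dp[11][13] = 9 confirms this is the maximum.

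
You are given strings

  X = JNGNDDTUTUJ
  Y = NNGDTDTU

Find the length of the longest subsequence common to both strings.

One common subsequence of length 6: N [2,2], then G [3,3], then D [5,4], then D [6,6], then T [9,7], then U [10,8]. Since dp[11][8] = 6, nothing longer is possible.

6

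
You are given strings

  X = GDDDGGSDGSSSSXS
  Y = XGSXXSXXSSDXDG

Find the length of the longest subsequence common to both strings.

One common subsequence of length 6: G (X #6, Y #2) → S (X #7, Y #3) → S (X #10, Y #6) → S (X #11, Y #9) → S (X #12, Y #10) → X (X #14, Y #12). Since dp[15][14] = 6, nothing longer is possible.

6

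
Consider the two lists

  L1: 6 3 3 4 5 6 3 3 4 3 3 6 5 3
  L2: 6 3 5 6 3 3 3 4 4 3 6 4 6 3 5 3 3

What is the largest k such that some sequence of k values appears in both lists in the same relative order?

One common subsequence of length 11: 6 (L1 #1, L2 #1), then 3 (L1 #3, L2 #2), then 5 (L1 #5, L2 #3), then 6 (L1 #6, L2 #4), then 3 (L1 #7, L2 #6), then 3 (L1 #8, L2 #7), then 4 (L1 #9, L2 #9), then 3 (L1 #10, L2 #10), then 3 (L1 #11, L2 #14), then 5 (L1 #13, L2 #15), then 3 (L1 #14, L2 #17), and the DP table's final entry dp[14][17] is also 11, so no common subsequence is longer.

11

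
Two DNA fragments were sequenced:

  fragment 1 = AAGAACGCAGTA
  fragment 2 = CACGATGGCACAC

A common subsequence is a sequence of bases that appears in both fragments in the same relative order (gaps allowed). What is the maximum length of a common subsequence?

7

Pick A at fragment 1[1]=fragment 2[2]; then A at fragment 1[2]=fragment 2[5]; then G at fragment 1[3]=fragment 2[7]; then G at fragment 1[7]=fragment 2[8]; then C at fragment 1[8]=fragment 2[9]; then A at fragment 1[9]=fragment 2[10]; then A at fragment 1[12]=fragment 2[12]; all 7 bases appear in both, in order, and the DP table's final entry dp[12][13] is also 7, so no common subsequence is longer.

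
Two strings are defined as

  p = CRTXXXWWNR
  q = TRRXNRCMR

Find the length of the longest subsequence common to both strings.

Let dp[i][j] be the LCS length of the first i characters of p and the first j characters of q. dp[i][j] = dp[i-1][j-1]+1 when the i-th and j-th characters match, else max(dp[i-1][j], dp[i][j-1]).
    ·  T  R  R  X  N  R  C  M  R
 ·  0  0  0  0  0  0  0  0  0  0
 C  0  0  0  0  0  0  0  1  1  1
 R  0  0  1  1  1  1  1  1  1  2
 T  0  1  1  1  1  1  1  1  1  2
 X  0  1  1  1  2  2  2  2  2  2
 X  0  1  1  1  2  2  2  2  2  2
 X  0  1  1  1  2  2  2  2  2  2
 W  0  1  1  1  2  2  2  2  2  2
 W  0  1  1  1  2  2  2  2  2  2
 N  0  1  1  1  2  3  3  3  3  3
 R  0  1  2  2  2  3  4  4  4  4
dp[10][9] = 4. One LCS (by backtracking along matches): RXNR.

4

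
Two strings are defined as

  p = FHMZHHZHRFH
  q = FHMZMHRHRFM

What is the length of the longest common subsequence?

Taking F at p[1]=q[1] → H at p[2]=q[2] → M at p[3]=q[3] → Z at p[4]=q[4] → H at p[5]=q[6] → H at p[8]=q[8] → R at p[9]=q[9] → F at p[10]=q[10] gives a common subsequence of length 8. The LCS DP gives dp[11][11] = 8, so this is optimal.

8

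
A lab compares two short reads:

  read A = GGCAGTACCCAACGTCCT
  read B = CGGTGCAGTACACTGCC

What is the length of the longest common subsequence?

Taking G [1,3] → G [2,5] → C [3,6] → A [4,7] → G [5,8] → T [6,9] → A [7,10] → C [10,11] → A [12,12] → C [13,13] → G [14,15] → C [16,16] → C [17,17] gives a common subsequence of length 13. The LCS DP gives dp[18][17] = 13, so this is optimal.

13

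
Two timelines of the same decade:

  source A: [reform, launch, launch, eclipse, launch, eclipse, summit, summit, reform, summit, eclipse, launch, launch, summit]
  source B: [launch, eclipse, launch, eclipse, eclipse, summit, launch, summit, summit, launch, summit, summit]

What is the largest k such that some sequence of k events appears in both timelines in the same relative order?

Pick launch at source A[2]=source B[1], launch at source A[3]=source B[3], eclipse at source A[4]=source B[4], eclipse at source A[6]=source B[5], summit at source A[7]=source B[6], summit at source A[8]=source B[8], summit at source A[10]=source B[9], launch at source A[12]=source B[10], summit at source A[14]=source B[12]; all 9 events appear in both, in order, and the DP table's final entry dp[14][12] is also 9, so no common subsequence is longer.

9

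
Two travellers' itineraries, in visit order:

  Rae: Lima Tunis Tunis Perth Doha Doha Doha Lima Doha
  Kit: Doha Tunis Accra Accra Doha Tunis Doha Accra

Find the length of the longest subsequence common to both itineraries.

Pick Tunis [2,2] → Tunis [3,6] → Doha [5,7]; all 3 stops appear in both, in order, and the DP table's final entry dp[9][8] is also 3, so no common subsequence is longer.

3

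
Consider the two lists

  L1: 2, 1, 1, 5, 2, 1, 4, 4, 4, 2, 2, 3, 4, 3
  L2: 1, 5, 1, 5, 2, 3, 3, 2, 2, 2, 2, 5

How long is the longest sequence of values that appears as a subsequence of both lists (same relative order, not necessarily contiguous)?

6

Pick 1 at L1[2]=L2[1]; then 1 at L1[3]=L2[3]; then 5 at L1[4]=L2[4]; then 2 at L1[5]=L2[9]; then 2 at L1[10]=L2[10]; then 2 at L1[11]=L2[11]; all 6 values appear in both, in order, and the DP table's final entry dp[14][12] is also 6, so no common subsequence is longer.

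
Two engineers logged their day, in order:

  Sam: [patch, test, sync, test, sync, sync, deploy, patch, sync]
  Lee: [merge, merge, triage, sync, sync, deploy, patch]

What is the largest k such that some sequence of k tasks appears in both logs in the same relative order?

One common subsequence of length 4: sync [5,4], then sync [6,5], then deploy [7,6], then patch [8,7]. Since dp[9][7] = 4, nothing longer is possible.

4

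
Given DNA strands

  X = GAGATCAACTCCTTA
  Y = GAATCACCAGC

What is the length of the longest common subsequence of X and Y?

Match G [1,1] → A [2,2] → A [4,3] → T [5,4] → C [6,5] → A [8,6] → C [9,7] → C [11,8] → C [12,11] — 9 bases in the same relative order in both. Since dp[15][11] = 9, nothing longer is possible.

9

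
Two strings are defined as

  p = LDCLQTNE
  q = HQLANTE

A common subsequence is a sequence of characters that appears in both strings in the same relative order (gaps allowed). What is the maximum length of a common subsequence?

3

One common subsequence of length 3: L [1,3], T [6,6], E [8,7], and the DP table's final entry dp[8][7] is also 3, so no common subsequence is longer.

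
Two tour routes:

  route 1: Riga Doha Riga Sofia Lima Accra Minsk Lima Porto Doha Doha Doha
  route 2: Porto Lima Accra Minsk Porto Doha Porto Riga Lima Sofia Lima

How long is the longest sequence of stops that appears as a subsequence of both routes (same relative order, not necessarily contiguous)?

5

One common subsequence of length 5: Lima [5,2] → Accra [6,3] → Minsk [7,4] → Porto [9,5] → Doha [10,6]. dp[12][11] = 5 confirms this is the maximum.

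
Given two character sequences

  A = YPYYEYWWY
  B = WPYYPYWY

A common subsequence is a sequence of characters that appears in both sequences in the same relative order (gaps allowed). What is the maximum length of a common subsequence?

6

Let dp[i][j] be the LCS length of the first i characters of A and the first j characters of B. dp[i][j] = dp[i-1][j-1]+1 when the i-th and j-th characters match, else max(dp[i-1][j], dp[i][j-1]).
    ·  W  P  Y  Y  P  Y  W  Y
 ·  0  0  0  0  0  0  0  0  0
 Y  0  0  0  1  1  1  1  1  1
 P  0  0  1  1  1  2  2  2  2
 Y  0  0  1  2  2  2  3  3  3
 Y  0  0  1  2  3  3  3  3  4
 E  0  0  1  2  3  3  3  3  4
 Y  0  0  1  2  3  3  4  4  4
 W  0  1  1  2  3  3  4  5  5
 W  0  1  1  2  3  3  4  5  5
 Y  0  1  1  2  3  3  4  5  6
dp[9][8] = 6. One LCS (by backtracking along matches): PYYYWY.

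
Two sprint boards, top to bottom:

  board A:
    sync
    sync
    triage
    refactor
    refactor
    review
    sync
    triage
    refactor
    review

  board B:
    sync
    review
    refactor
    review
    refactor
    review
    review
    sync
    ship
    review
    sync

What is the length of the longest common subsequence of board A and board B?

6

Pick sync at board A[1]=board B[1]; then refactor at board A[4]=board B[3]; then refactor at board A[5]=board B[5]; then review at board A[6]=board B[7]; then sync at board A[7]=board B[8]; then review at board A[10]=board B[10]; all 6 tasks appear in both, in order, and the DP table's final entry dp[10][11] is also 6, so no common subsequence is longer.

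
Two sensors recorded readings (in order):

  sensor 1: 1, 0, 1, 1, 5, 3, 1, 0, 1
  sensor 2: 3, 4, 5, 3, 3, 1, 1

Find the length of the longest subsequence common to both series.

4

One common subsequence of length 4: 5 at sensor 1[5]=sensor 2[3]; then 3 at sensor 1[6]=sensor 2[5]; then 1 at sensor 1[7]=sensor 2[6]; then 1 at sensor 1[9]=sensor 2[7]. dp[9][7] = 4 confirms this is the maximum.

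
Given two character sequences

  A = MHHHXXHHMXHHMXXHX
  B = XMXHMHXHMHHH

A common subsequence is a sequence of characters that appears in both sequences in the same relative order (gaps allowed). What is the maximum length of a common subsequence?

Match M [1,2], H [2,4], H [4,6], X [6,7], H [8,8], M [9,9], H [11,10], H [12,11], H [16,12] — 9 characters in the same relative order in both. dp[17][12] = 9 confirms this is the maximum.

9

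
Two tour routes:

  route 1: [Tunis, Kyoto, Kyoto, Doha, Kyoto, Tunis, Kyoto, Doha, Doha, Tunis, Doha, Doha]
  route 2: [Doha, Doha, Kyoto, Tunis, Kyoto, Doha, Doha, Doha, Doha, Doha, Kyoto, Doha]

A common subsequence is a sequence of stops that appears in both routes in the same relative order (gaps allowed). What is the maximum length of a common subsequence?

8

One common subsequence of length 8: Doha (route 1 #4, route 2 #2), then Kyoto (route 1 #5, route 2 #3), then Tunis (route 1 #6, route 2 #4), then Kyoto (route 1 #7, route 2 #5), then Doha (route 1 #8, route 2 #8), then Doha (route 1 #9, route 2 #9), then Doha (route 1 #11, route 2 #10), then Doha (route 1 #12, route 2 #12). The LCS DP gives dp[12][12] = 8, so this is optimal.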